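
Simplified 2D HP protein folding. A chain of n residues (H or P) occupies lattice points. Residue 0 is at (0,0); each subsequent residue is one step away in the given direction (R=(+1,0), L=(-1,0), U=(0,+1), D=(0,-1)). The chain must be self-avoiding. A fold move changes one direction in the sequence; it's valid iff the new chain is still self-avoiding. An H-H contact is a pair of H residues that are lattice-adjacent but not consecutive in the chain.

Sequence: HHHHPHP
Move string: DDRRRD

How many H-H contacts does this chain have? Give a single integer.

Answer: 0

Derivation:
Positions: [(0, 0), (0, -1), (0, -2), (1, -2), (2, -2), (3, -2), (3, -3)]
No H-H contacts found.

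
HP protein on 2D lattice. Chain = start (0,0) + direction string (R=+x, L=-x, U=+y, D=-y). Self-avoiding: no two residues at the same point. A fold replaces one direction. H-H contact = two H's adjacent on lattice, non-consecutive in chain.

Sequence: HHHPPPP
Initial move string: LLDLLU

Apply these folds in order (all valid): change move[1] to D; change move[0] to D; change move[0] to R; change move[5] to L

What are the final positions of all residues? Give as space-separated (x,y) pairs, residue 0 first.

Initial moves: LLDLLU
Fold: move[1]->D => LDDLLU (positions: [(0, 0), (-1, 0), (-1, -1), (-1, -2), (-2, -2), (-3, -2), (-3, -1)])
Fold: move[0]->D => DDDLLU (positions: [(0, 0), (0, -1), (0, -2), (0, -3), (-1, -3), (-2, -3), (-2, -2)])
Fold: move[0]->R => RDDLLU (positions: [(0, 0), (1, 0), (1, -1), (1, -2), (0, -2), (-1, -2), (-1, -1)])
Fold: move[5]->L => RDDLLL (positions: [(0, 0), (1, 0), (1, -1), (1, -2), (0, -2), (-1, -2), (-2, -2)])

Answer: (0,0) (1,0) (1,-1) (1,-2) (0,-2) (-1,-2) (-2,-2)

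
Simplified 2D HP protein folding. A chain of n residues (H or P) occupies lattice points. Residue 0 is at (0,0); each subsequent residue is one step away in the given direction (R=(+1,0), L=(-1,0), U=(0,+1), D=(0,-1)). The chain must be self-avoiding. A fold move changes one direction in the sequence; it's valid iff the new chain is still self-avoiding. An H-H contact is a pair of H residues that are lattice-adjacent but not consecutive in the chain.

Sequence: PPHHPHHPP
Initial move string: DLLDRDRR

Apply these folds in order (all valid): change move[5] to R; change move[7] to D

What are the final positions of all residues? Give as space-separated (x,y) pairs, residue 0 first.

Initial moves: DLLDRDRR
Fold: move[5]->R => DLLDRRRR (positions: [(0, 0), (0, -1), (-1, -1), (-2, -1), (-2, -2), (-1, -2), (0, -2), (1, -2), (2, -2)])
Fold: move[7]->D => DLLDRRRD (positions: [(0, 0), (0, -1), (-1, -1), (-2, -1), (-2, -2), (-1, -2), (0, -2), (1, -2), (1, -3)])

Answer: (0,0) (0,-1) (-1,-1) (-2,-1) (-2,-2) (-1,-2) (0,-2) (1,-2) (1,-3)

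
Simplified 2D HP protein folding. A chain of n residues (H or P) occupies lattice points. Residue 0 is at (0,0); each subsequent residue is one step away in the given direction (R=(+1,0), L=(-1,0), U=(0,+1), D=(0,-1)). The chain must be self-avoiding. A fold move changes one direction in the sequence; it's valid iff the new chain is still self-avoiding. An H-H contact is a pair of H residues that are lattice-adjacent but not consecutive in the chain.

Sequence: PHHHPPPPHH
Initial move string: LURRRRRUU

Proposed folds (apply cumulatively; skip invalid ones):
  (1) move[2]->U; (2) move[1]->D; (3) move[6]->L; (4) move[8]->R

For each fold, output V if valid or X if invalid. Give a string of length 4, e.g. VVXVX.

Initial: LURRRRRUU -> [(0, 0), (-1, 0), (-1, 1), (0, 1), (1, 1), (2, 1), (3, 1), (4, 1), (4, 2), (4, 3)]
Fold 1: move[2]->U => LUURRRRUU VALID
Fold 2: move[1]->D => LDURRRRUU INVALID (collision), skipped
Fold 3: move[6]->L => LUURRRLUU INVALID (collision), skipped
Fold 4: move[8]->R => LUURRRRUR VALID

Answer: VXXV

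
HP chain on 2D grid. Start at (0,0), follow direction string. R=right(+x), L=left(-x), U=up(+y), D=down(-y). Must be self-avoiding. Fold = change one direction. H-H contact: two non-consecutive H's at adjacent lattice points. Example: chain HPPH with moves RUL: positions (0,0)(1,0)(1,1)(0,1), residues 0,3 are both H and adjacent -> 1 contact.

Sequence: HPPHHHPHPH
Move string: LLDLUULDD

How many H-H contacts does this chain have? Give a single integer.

Positions: [(0, 0), (-1, 0), (-2, 0), (-2, -1), (-3, -1), (-3, 0), (-3, 1), (-4, 1), (-4, 0), (-4, -1)]
H-H contact: residue 4 @(-3,-1) - residue 9 @(-4, -1)

Answer: 1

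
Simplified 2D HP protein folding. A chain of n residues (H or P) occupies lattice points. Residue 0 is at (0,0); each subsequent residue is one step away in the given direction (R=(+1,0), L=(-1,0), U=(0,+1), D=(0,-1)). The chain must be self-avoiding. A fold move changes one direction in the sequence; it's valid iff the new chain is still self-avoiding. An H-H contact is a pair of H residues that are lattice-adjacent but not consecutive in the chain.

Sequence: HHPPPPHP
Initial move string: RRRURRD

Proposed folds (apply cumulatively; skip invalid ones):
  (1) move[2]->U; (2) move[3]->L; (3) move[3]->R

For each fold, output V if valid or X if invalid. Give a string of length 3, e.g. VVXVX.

Initial: RRRURRD -> [(0, 0), (1, 0), (2, 0), (3, 0), (3, 1), (4, 1), (5, 1), (5, 0)]
Fold 1: move[2]->U => RRUURRD VALID
Fold 2: move[3]->L => RRULRRD INVALID (collision), skipped
Fold 3: move[3]->R => RRURRRD VALID

Answer: VXV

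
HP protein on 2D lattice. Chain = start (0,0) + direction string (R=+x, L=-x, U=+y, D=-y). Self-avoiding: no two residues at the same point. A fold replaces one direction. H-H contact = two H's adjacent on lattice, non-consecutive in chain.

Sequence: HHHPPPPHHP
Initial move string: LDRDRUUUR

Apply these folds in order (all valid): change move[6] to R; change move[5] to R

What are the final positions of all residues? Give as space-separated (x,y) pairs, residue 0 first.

Answer: (0,0) (-1,0) (-1,-1) (0,-1) (0,-2) (1,-2) (2,-2) (3,-2) (3,-1) (4,-1)

Derivation:
Initial moves: LDRDRUUUR
Fold: move[6]->R => LDRDRURUR (positions: [(0, 0), (-1, 0), (-1, -1), (0, -1), (0, -2), (1, -2), (1, -1), (2, -1), (2, 0), (3, 0)])
Fold: move[5]->R => LDRDRRRUR (positions: [(0, 0), (-1, 0), (-1, -1), (0, -1), (0, -2), (1, -2), (2, -2), (3, -2), (3, -1), (4, -1)])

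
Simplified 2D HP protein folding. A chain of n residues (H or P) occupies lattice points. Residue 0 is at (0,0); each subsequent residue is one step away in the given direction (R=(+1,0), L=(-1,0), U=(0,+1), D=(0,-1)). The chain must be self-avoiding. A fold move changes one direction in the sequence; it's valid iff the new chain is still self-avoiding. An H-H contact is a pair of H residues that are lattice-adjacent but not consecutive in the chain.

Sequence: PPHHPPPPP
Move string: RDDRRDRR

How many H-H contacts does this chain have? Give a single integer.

Answer: 0

Derivation:
Positions: [(0, 0), (1, 0), (1, -1), (1, -2), (2, -2), (3, -2), (3, -3), (4, -3), (5, -3)]
No H-H contacts found.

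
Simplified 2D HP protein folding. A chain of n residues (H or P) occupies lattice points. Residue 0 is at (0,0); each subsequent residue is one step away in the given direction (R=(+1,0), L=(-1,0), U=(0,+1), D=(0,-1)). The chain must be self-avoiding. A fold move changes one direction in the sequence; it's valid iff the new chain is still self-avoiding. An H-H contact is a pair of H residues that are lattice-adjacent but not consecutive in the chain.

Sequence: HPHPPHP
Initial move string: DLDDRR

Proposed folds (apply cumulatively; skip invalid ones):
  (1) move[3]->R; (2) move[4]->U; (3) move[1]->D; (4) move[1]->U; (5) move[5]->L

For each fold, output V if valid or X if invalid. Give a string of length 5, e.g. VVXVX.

Initial: DLDDRR -> [(0, 0), (0, -1), (-1, -1), (-1, -2), (-1, -3), (0, -3), (1, -3)]
Fold 1: move[3]->R => DLDRRR VALID
Fold 2: move[4]->U => DLDRUR INVALID (collision), skipped
Fold 3: move[1]->D => DDDRRR VALID
Fold 4: move[1]->U => DUDRRR INVALID (collision), skipped
Fold 5: move[5]->L => DDDRRL INVALID (collision), skipped

Answer: VXVXX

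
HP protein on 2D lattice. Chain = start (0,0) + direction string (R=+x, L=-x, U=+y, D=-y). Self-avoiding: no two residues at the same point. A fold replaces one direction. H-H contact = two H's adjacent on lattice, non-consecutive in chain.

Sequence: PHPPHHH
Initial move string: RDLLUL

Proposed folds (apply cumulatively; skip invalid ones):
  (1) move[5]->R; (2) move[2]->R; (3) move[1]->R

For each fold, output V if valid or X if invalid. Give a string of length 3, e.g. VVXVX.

Answer: XXX

Derivation:
Initial: RDLLUL -> [(0, 0), (1, 0), (1, -1), (0, -1), (-1, -1), (-1, 0), (-2, 0)]
Fold 1: move[5]->R => RDLLUR INVALID (collision), skipped
Fold 2: move[2]->R => RDRLUL INVALID (collision), skipped
Fold 3: move[1]->R => RRLLUL INVALID (collision), skipped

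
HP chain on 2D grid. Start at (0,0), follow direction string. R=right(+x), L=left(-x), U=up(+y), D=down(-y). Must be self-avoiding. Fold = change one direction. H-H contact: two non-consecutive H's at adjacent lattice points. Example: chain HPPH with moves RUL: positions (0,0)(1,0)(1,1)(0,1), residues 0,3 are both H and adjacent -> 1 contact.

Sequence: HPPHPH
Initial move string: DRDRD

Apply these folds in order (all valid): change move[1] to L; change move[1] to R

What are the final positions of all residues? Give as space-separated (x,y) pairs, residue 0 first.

Answer: (0,0) (0,-1) (1,-1) (1,-2) (2,-2) (2,-3)

Derivation:
Initial moves: DRDRD
Fold: move[1]->L => DLDRD (positions: [(0, 0), (0, -1), (-1, -1), (-1, -2), (0, -2), (0, -3)])
Fold: move[1]->R => DRDRD (positions: [(0, 0), (0, -1), (1, -1), (1, -2), (2, -2), (2, -3)])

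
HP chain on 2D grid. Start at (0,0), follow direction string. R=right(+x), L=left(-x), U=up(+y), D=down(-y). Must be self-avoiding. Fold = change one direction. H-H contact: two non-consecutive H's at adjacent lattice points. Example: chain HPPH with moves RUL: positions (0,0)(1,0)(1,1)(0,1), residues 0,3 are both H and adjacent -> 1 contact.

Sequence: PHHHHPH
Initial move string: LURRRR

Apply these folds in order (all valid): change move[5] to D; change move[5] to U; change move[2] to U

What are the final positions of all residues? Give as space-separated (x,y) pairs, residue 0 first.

Answer: (0,0) (-1,0) (-1,1) (-1,2) (0,2) (1,2) (1,3)

Derivation:
Initial moves: LURRRR
Fold: move[5]->D => LURRRD (positions: [(0, 0), (-1, 0), (-1, 1), (0, 1), (1, 1), (2, 1), (2, 0)])
Fold: move[5]->U => LURRRU (positions: [(0, 0), (-1, 0), (-1, 1), (0, 1), (1, 1), (2, 1), (2, 2)])
Fold: move[2]->U => LUURRU (positions: [(0, 0), (-1, 0), (-1, 1), (-1, 2), (0, 2), (1, 2), (1, 3)])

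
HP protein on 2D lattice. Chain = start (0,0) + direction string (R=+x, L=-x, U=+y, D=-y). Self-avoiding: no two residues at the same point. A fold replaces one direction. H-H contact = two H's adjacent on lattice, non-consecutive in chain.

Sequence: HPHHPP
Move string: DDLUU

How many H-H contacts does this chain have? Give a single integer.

Answer: 0

Derivation:
Positions: [(0, 0), (0, -1), (0, -2), (-1, -2), (-1, -1), (-1, 0)]
No H-H contacts found.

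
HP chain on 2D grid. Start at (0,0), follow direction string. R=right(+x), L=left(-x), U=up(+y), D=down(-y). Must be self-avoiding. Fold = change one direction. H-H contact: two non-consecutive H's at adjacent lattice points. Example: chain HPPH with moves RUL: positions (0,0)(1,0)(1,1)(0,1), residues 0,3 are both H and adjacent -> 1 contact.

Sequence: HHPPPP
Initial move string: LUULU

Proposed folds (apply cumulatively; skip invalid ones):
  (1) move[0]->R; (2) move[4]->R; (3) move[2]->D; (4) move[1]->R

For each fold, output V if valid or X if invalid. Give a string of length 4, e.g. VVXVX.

Answer: VXXV

Derivation:
Initial: LUULU -> [(0, 0), (-1, 0), (-1, 1), (-1, 2), (-2, 2), (-2, 3)]
Fold 1: move[0]->R => RUULU VALID
Fold 2: move[4]->R => RUULR INVALID (collision), skipped
Fold 3: move[2]->D => RUDLU INVALID (collision), skipped
Fold 4: move[1]->R => RRULU VALID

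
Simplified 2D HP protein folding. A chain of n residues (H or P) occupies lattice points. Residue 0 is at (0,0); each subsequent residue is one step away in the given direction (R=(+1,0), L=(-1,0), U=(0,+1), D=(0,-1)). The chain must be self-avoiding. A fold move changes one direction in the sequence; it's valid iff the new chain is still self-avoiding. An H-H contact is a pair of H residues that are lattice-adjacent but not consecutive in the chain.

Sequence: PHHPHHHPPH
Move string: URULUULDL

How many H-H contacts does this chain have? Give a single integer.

Answer: 1

Derivation:
Positions: [(0, 0), (0, 1), (1, 1), (1, 2), (0, 2), (0, 3), (0, 4), (-1, 4), (-1, 3), (-2, 3)]
H-H contact: residue 1 @(0,1) - residue 4 @(0, 2)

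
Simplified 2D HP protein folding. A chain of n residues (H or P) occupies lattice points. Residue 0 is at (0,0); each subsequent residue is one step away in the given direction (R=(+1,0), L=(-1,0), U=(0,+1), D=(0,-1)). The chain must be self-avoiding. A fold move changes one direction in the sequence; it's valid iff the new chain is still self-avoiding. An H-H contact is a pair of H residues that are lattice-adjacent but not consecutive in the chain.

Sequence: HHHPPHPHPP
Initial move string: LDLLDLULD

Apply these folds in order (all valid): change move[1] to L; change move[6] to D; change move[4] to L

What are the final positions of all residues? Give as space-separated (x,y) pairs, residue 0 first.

Initial moves: LDLLDLULD
Fold: move[1]->L => LLLLDLULD (positions: [(0, 0), (-1, 0), (-2, 0), (-3, 0), (-4, 0), (-4, -1), (-5, -1), (-5, 0), (-6, 0), (-6, -1)])
Fold: move[6]->D => LLLLDLDLD (positions: [(0, 0), (-1, 0), (-2, 0), (-3, 0), (-4, 0), (-4, -1), (-5, -1), (-5, -2), (-6, -2), (-6, -3)])
Fold: move[4]->L => LLLLLLDLD (positions: [(0, 0), (-1, 0), (-2, 0), (-3, 0), (-4, 0), (-5, 0), (-6, 0), (-6, -1), (-7, -1), (-7, -2)])

Answer: (0,0) (-1,0) (-2,0) (-3,0) (-4,0) (-5,0) (-6,0) (-6,-1) (-7,-1) (-7,-2)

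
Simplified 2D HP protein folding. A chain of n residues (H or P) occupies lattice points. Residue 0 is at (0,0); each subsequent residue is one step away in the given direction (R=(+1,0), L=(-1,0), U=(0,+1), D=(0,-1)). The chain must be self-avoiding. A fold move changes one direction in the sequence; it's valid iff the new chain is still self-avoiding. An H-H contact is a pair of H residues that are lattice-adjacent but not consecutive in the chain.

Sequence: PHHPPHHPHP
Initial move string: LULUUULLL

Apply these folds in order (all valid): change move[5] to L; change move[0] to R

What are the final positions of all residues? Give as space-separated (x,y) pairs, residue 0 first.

Initial moves: LULUUULLL
Fold: move[5]->L => LULUULLLL (positions: [(0, 0), (-1, 0), (-1, 1), (-2, 1), (-2, 2), (-2, 3), (-3, 3), (-4, 3), (-5, 3), (-6, 3)])
Fold: move[0]->R => RULUULLLL (positions: [(0, 0), (1, 0), (1, 1), (0, 1), (0, 2), (0, 3), (-1, 3), (-2, 3), (-3, 3), (-4, 3)])

Answer: (0,0) (1,0) (1,1) (0,1) (0,2) (0,3) (-1,3) (-2,3) (-3,3) (-4,3)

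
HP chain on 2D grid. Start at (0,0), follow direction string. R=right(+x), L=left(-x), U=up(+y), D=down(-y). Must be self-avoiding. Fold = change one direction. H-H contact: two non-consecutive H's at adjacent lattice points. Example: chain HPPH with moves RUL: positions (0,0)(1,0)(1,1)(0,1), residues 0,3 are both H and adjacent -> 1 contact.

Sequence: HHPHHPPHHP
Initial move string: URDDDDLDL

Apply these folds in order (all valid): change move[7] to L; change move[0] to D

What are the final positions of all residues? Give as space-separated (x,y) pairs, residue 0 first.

Initial moves: URDDDDLDL
Fold: move[7]->L => URDDDDLLL (positions: [(0, 0), (0, 1), (1, 1), (1, 0), (1, -1), (1, -2), (1, -3), (0, -3), (-1, -3), (-2, -3)])
Fold: move[0]->D => DRDDDDLLL (positions: [(0, 0), (0, -1), (1, -1), (1, -2), (1, -3), (1, -4), (1, -5), (0, -5), (-1, -5), (-2, -5)])

Answer: (0,0) (0,-1) (1,-1) (1,-2) (1,-3) (1,-4) (1,-5) (0,-5) (-1,-5) (-2,-5)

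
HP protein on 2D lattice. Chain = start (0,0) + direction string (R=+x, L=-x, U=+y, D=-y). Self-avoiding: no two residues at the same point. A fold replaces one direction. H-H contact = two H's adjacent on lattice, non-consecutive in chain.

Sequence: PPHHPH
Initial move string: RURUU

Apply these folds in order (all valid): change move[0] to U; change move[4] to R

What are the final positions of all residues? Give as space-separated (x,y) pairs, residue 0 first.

Initial moves: RURUU
Fold: move[0]->U => UURUU (positions: [(0, 0), (0, 1), (0, 2), (1, 2), (1, 3), (1, 4)])
Fold: move[4]->R => UURUR (positions: [(0, 0), (0, 1), (0, 2), (1, 2), (1, 3), (2, 3)])

Answer: (0,0) (0,1) (0,2) (1,2) (1,3) (2,3)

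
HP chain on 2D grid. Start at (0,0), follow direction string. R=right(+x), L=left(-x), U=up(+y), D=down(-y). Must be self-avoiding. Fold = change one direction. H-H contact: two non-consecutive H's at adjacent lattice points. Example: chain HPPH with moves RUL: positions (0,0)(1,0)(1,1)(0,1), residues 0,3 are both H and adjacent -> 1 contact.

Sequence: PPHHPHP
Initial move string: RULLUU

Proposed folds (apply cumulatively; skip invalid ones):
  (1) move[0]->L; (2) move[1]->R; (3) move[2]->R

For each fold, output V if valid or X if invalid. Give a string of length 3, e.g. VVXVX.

Initial: RULLUU -> [(0, 0), (1, 0), (1, 1), (0, 1), (-1, 1), (-1, 2), (-1, 3)]
Fold 1: move[0]->L => LULLUU VALID
Fold 2: move[1]->R => LRLLUU INVALID (collision), skipped
Fold 3: move[2]->R => LURLUU INVALID (collision), skipped

Answer: VXX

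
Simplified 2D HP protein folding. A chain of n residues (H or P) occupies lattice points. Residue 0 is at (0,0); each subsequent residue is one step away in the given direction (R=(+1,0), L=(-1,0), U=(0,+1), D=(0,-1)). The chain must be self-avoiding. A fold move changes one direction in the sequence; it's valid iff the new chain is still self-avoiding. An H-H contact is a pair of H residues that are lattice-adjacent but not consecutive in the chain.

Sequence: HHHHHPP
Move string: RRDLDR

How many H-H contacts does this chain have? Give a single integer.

Positions: [(0, 0), (1, 0), (2, 0), (2, -1), (1, -1), (1, -2), (2, -2)]
H-H contact: residue 1 @(1,0) - residue 4 @(1, -1)

Answer: 1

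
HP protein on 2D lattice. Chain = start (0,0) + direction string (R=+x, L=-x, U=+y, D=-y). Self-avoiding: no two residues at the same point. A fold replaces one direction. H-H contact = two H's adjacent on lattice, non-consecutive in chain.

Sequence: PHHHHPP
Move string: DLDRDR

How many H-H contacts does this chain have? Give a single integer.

Positions: [(0, 0), (0, -1), (-1, -1), (-1, -2), (0, -2), (0, -3), (1, -3)]
H-H contact: residue 1 @(0,-1) - residue 4 @(0, -2)

Answer: 1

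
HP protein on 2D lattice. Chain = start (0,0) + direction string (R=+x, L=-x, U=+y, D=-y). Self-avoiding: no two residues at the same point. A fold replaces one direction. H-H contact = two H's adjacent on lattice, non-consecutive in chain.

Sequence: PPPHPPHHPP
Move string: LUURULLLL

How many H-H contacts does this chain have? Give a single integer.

Positions: [(0, 0), (-1, 0), (-1, 1), (-1, 2), (0, 2), (0, 3), (-1, 3), (-2, 3), (-3, 3), (-4, 3)]
H-H contact: residue 3 @(-1,2) - residue 6 @(-1, 3)

Answer: 1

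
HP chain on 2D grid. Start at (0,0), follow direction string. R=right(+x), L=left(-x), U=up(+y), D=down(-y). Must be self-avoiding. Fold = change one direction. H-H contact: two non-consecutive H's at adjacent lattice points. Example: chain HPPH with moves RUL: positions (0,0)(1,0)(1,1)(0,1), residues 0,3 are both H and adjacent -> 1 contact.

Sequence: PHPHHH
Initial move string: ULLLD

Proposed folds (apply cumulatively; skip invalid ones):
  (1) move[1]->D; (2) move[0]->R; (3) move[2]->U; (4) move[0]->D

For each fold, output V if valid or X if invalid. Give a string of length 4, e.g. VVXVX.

Answer: XXVV

Derivation:
Initial: ULLLD -> [(0, 0), (0, 1), (-1, 1), (-2, 1), (-3, 1), (-3, 0)]
Fold 1: move[1]->D => UDLLD INVALID (collision), skipped
Fold 2: move[0]->R => RLLLD INVALID (collision), skipped
Fold 3: move[2]->U => ULULD VALID
Fold 4: move[0]->D => DLULD VALID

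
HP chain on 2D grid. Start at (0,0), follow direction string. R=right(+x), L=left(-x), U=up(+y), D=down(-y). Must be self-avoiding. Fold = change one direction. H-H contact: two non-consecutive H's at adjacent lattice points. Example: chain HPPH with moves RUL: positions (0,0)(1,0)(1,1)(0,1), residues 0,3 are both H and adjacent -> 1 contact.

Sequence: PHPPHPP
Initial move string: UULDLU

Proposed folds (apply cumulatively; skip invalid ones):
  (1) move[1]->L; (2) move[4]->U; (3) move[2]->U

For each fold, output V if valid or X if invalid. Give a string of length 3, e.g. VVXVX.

Answer: VXX

Derivation:
Initial: UULDLU -> [(0, 0), (0, 1), (0, 2), (-1, 2), (-1, 1), (-2, 1), (-2, 2)]
Fold 1: move[1]->L => ULLDLU VALID
Fold 2: move[4]->U => ULLDUU INVALID (collision), skipped
Fold 3: move[2]->U => ULUDLU INVALID (collision), skipped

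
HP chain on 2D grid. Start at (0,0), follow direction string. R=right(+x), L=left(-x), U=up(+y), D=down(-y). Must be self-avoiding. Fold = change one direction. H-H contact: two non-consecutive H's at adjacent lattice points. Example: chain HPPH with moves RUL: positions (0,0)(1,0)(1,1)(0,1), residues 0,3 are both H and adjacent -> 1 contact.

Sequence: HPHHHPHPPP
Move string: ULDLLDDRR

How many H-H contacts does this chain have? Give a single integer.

Answer: 1

Derivation:
Positions: [(0, 0), (0, 1), (-1, 1), (-1, 0), (-2, 0), (-3, 0), (-3, -1), (-3, -2), (-2, -2), (-1, -2)]
H-H contact: residue 0 @(0,0) - residue 3 @(-1, 0)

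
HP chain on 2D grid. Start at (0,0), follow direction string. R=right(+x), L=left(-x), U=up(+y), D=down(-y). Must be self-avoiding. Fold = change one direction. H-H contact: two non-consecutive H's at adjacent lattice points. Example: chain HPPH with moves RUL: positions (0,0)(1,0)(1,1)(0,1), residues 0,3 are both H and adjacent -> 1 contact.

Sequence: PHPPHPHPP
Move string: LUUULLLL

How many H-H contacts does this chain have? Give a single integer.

Answer: 0

Derivation:
Positions: [(0, 0), (-1, 0), (-1, 1), (-1, 2), (-1, 3), (-2, 3), (-3, 3), (-4, 3), (-5, 3)]
No H-H contacts found.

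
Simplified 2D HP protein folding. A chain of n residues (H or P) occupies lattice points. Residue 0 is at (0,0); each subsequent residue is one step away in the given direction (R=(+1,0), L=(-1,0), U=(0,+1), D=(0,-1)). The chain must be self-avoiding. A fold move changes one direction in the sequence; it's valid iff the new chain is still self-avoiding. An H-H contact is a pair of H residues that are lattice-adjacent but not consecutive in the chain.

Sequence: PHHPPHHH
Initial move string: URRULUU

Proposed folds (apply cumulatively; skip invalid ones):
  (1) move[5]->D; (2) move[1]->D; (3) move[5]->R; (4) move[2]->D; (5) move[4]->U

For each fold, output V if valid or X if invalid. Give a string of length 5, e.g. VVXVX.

Answer: XXXXV

Derivation:
Initial: URRULUU -> [(0, 0), (0, 1), (1, 1), (2, 1), (2, 2), (1, 2), (1, 3), (1, 4)]
Fold 1: move[5]->D => URRULDU INVALID (collision), skipped
Fold 2: move[1]->D => UDRULUU INVALID (collision), skipped
Fold 3: move[5]->R => URRULRU INVALID (collision), skipped
Fold 4: move[2]->D => URDULUU INVALID (collision), skipped
Fold 5: move[4]->U => URRUUUU VALID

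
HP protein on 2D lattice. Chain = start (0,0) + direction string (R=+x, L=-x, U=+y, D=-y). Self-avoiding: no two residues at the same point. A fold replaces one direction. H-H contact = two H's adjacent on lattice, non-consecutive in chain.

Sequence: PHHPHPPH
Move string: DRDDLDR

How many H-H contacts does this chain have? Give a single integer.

Answer: 1

Derivation:
Positions: [(0, 0), (0, -1), (1, -1), (1, -2), (1, -3), (0, -3), (0, -4), (1, -4)]
H-H contact: residue 4 @(1,-3) - residue 7 @(1, -4)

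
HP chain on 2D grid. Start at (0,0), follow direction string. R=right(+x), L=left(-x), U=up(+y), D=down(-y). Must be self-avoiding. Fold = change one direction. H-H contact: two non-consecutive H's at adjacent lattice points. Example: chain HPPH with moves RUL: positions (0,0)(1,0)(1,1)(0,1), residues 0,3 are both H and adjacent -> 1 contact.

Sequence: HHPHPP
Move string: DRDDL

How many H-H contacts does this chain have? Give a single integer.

Positions: [(0, 0), (0, -1), (1, -1), (1, -2), (1, -3), (0, -3)]
No H-H contacts found.

Answer: 0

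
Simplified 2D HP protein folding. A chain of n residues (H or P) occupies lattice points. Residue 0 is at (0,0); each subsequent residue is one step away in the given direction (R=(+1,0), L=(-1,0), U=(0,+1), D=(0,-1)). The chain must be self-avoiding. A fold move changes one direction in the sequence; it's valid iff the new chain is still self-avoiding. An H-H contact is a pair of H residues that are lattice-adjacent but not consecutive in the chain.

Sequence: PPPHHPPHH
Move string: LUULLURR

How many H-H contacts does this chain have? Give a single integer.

Positions: [(0, 0), (-1, 0), (-1, 1), (-1, 2), (-2, 2), (-3, 2), (-3, 3), (-2, 3), (-1, 3)]
H-H contact: residue 3 @(-1,2) - residue 8 @(-1, 3)
H-H contact: residue 4 @(-2,2) - residue 7 @(-2, 3)

Answer: 2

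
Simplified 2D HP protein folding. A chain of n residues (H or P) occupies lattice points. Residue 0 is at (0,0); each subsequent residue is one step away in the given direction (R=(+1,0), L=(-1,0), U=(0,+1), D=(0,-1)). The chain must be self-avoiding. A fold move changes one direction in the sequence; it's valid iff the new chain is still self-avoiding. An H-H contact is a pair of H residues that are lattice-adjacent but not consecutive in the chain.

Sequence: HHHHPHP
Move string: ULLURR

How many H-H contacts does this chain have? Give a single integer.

Positions: [(0, 0), (0, 1), (-1, 1), (-2, 1), (-2, 2), (-1, 2), (0, 2)]
H-H contact: residue 2 @(-1,1) - residue 5 @(-1, 2)

Answer: 1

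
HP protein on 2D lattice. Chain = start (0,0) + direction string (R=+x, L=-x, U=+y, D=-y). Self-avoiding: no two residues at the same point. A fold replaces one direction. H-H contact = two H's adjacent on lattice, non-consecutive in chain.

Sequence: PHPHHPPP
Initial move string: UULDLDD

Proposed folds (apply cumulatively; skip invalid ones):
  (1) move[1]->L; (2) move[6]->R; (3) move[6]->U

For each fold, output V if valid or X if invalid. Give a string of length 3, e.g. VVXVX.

Initial: UULDLDD -> [(0, 0), (0, 1), (0, 2), (-1, 2), (-1, 1), (-2, 1), (-2, 0), (-2, -1)]
Fold 1: move[1]->L => ULLDLDD VALID
Fold 2: move[6]->R => ULLDLDR VALID
Fold 3: move[6]->U => ULLDLDU INVALID (collision), skipped

Answer: VVX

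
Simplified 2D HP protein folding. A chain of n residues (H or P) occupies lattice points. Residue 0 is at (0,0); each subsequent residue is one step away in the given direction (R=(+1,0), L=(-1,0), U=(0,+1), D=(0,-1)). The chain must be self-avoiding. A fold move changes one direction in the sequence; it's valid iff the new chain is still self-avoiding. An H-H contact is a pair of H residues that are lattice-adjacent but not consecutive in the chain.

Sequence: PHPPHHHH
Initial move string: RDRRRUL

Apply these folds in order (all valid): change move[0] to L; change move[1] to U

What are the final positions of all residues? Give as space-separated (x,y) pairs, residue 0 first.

Answer: (0,0) (-1,0) (-1,1) (0,1) (1,1) (2,1) (2,2) (1,2)

Derivation:
Initial moves: RDRRRUL
Fold: move[0]->L => LDRRRUL (positions: [(0, 0), (-1, 0), (-1, -1), (0, -1), (1, -1), (2, -1), (2, 0), (1, 0)])
Fold: move[1]->U => LURRRUL (positions: [(0, 0), (-1, 0), (-1, 1), (0, 1), (1, 1), (2, 1), (2, 2), (1, 2)])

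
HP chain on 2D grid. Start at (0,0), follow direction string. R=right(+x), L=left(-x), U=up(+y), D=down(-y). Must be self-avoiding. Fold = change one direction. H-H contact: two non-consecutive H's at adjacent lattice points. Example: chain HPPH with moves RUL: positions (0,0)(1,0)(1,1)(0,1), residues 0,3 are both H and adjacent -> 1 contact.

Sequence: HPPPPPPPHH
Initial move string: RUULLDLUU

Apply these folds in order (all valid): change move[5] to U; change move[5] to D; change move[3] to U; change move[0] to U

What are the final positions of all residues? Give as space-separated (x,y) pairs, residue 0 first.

Answer: (0,0) (0,1) (0,2) (0,3) (0,4) (-1,4) (-1,3) (-2,3) (-2,4) (-2,5)

Derivation:
Initial moves: RUULLDLUU
Fold: move[5]->U => RUULLULUU (positions: [(0, 0), (1, 0), (1, 1), (1, 2), (0, 2), (-1, 2), (-1, 3), (-2, 3), (-2, 4), (-2, 5)])
Fold: move[5]->D => RUULLDLUU (positions: [(0, 0), (1, 0), (1, 1), (1, 2), (0, 2), (-1, 2), (-1, 1), (-2, 1), (-2, 2), (-2, 3)])
Fold: move[3]->U => RUUULDLUU (positions: [(0, 0), (1, 0), (1, 1), (1, 2), (1, 3), (0, 3), (0, 2), (-1, 2), (-1, 3), (-1, 4)])
Fold: move[0]->U => UUUULDLUU (positions: [(0, 0), (0, 1), (0, 2), (0, 3), (0, 4), (-1, 4), (-1, 3), (-2, 3), (-2, 4), (-2, 5)])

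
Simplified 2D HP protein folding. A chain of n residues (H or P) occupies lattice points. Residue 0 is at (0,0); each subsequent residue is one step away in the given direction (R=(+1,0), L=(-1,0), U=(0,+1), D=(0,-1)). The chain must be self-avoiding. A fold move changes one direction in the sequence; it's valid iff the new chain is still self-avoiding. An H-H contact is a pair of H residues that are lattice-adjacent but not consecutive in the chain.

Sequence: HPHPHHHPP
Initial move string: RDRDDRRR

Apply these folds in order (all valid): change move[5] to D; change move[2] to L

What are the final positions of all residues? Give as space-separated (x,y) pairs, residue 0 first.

Initial moves: RDRDDRRR
Fold: move[5]->D => RDRDDDRR (positions: [(0, 0), (1, 0), (1, -1), (2, -1), (2, -2), (2, -3), (2, -4), (3, -4), (4, -4)])
Fold: move[2]->L => RDLDDDRR (positions: [(0, 0), (1, 0), (1, -1), (0, -1), (0, -2), (0, -3), (0, -4), (1, -4), (2, -4)])

Answer: (0,0) (1,0) (1,-1) (0,-1) (0,-2) (0,-3) (0,-4) (1,-4) (2,-4)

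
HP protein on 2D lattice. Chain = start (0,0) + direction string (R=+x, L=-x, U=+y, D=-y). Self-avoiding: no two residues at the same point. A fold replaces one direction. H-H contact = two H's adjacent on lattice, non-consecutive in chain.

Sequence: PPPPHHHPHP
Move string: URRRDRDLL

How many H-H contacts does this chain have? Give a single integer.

Positions: [(0, 0), (0, 1), (1, 1), (2, 1), (3, 1), (3, 0), (4, 0), (4, -1), (3, -1), (2, -1)]
H-H contact: residue 5 @(3,0) - residue 8 @(3, -1)

Answer: 1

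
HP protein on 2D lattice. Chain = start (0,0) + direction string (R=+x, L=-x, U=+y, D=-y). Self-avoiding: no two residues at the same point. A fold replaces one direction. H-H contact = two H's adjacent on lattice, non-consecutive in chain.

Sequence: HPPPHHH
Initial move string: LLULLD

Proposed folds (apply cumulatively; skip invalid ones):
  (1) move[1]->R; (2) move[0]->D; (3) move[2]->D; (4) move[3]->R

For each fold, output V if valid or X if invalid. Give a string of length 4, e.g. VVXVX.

Initial: LLULLD -> [(0, 0), (-1, 0), (-2, 0), (-2, 1), (-3, 1), (-4, 1), (-4, 0)]
Fold 1: move[1]->R => LRULLD INVALID (collision), skipped
Fold 2: move[0]->D => DLULLD VALID
Fold 3: move[2]->D => DLDLLD VALID
Fold 4: move[3]->R => DLDRLD INVALID (collision), skipped

Answer: XVVX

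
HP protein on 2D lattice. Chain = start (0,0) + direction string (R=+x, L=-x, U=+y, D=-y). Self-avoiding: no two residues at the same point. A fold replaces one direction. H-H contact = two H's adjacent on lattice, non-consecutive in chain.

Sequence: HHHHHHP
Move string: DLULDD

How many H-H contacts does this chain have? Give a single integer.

Positions: [(0, 0), (0, -1), (-1, -1), (-1, 0), (-2, 0), (-2, -1), (-2, -2)]
H-H contact: residue 0 @(0,0) - residue 3 @(-1, 0)
H-H contact: residue 2 @(-1,-1) - residue 5 @(-2, -1)

Answer: 2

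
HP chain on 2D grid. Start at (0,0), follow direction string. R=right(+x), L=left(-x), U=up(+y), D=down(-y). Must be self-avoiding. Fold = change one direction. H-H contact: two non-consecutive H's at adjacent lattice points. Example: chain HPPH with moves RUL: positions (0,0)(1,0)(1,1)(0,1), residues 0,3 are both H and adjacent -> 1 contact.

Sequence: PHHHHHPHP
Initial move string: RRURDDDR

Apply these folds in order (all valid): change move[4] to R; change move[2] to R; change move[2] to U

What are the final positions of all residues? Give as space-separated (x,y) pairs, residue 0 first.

Initial moves: RRURDDDR
Fold: move[4]->R => RRURRDDR (positions: [(0, 0), (1, 0), (2, 0), (2, 1), (3, 1), (4, 1), (4, 0), (4, -1), (5, -1)])
Fold: move[2]->R => RRRRRDDR (positions: [(0, 0), (1, 0), (2, 0), (3, 0), (4, 0), (5, 0), (5, -1), (5, -2), (6, -2)])
Fold: move[2]->U => RRURRDDR (positions: [(0, 0), (1, 0), (2, 0), (2, 1), (3, 1), (4, 1), (4, 0), (4, -1), (5, -1)])

Answer: (0,0) (1,0) (2,0) (2,1) (3,1) (4,1) (4,0) (4,-1) (5,-1)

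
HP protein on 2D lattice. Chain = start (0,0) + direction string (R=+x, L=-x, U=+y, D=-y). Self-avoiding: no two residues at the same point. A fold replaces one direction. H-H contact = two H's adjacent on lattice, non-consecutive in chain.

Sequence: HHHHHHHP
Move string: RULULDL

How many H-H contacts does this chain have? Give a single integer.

Positions: [(0, 0), (1, 0), (1, 1), (0, 1), (0, 2), (-1, 2), (-1, 1), (-2, 1)]
H-H contact: residue 0 @(0,0) - residue 3 @(0, 1)
H-H contact: residue 3 @(0,1) - residue 6 @(-1, 1)

Answer: 2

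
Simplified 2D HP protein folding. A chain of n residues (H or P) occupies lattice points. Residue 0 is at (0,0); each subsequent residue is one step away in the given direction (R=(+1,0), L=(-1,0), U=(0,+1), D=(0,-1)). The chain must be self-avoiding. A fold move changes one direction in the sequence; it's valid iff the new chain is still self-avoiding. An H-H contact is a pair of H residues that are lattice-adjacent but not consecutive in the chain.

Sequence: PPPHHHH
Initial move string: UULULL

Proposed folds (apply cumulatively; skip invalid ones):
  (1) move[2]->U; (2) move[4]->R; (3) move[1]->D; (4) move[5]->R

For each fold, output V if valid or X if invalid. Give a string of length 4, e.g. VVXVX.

Initial: UULULL -> [(0, 0), (0, 1), (0, 2), (-1, 2), (-1, 3), (-2, 3), (-3, 3)]
Fold 1: move[2]->U => UUUULL VALID
Fold 2: move[4]->R => UUUURL INVALID (collision), skipped
Fold 3: move[1]->D => UDUULL INVALID (collision), skipped
Fold 4: move[5]->R => UUUULR INVALID (collision), skipped

Answer: VXXX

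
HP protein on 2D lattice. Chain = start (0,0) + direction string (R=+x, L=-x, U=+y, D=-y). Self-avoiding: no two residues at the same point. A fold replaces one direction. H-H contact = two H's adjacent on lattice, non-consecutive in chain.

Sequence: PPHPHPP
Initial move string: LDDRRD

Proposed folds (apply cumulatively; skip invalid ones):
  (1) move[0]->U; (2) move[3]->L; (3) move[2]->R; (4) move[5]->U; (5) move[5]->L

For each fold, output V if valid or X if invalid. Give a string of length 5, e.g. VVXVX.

Answer: XXVVX

Derivation:
Initial: LDDRRD -> [(0, 0), (-1, 0), (-1, -1), (-1, -2), (0, -2), (1, -2), (1, -3)]
Fold 1: move[0]->U => UDDRRD INVALID (collision), skipped
Fold 2: move[3]->L => LDDLRD INVALID (collision), skipped
Fold 3: move[2]->R => LDRRRD VALID
Fold 4: move[5]->U => LDRRRU VALID
Fold 5: move[5]->L => LDRRRL INVALID (collision), skipped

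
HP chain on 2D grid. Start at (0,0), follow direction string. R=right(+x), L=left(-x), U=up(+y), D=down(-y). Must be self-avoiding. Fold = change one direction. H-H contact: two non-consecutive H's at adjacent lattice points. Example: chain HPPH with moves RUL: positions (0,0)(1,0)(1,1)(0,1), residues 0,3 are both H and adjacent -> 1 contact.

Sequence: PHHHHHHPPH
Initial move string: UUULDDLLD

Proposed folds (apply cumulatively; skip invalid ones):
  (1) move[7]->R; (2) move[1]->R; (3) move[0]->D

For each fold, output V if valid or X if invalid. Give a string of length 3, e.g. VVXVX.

Initial: UUULDDLLD -> [(0, 0), (0, 1), (0, 2), (0, 3), (-1, 3), (-1, 2), (-1, 1), (-2, 1), (-3, 1), (-3, 0)]
Fold 1: move[7]->R => UUULDDLRD INVALID (collision), skipped
Fold 2: move[1]->R => URULDDLLD INVALID (collision), skipped
Fold 3: move[0]->D => DUULDDLLD INVALID (collision), skipped

Answer: XXX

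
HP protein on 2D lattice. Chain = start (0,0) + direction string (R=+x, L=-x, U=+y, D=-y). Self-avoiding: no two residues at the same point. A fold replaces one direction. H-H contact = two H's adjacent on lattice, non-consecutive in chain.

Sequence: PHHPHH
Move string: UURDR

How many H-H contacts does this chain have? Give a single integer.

Positions: [(0, 0), (0, 1), (0, 2), (1, 2), (1, 1), (2, 1)]
H-H contact: residue 1 @(0,1) - residue 4 @(1, 1)

Answer: 1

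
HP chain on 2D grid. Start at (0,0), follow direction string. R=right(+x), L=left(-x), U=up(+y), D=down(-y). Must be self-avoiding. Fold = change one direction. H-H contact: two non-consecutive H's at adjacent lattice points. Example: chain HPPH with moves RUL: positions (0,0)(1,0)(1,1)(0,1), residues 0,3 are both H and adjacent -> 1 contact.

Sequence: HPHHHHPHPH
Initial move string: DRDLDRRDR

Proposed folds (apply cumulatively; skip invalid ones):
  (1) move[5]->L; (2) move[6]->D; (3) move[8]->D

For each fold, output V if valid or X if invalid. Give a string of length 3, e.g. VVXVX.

Initial: DRDLDRRDR -> [(0, 0), (0, -1), (1, -1), (1, -2), (0, -2), (0, -3), (1, -3), (2, -3), (2, -4), (3, -4)]
Fold 1: move[5]->L => DRDLDLRDR INVALID (collision), skipped
Fold 2: move[6]->D => DRDLDRDDR VALID
Fold 3: move[8]->D => DRDLDRDDD VALID

Answer: XVV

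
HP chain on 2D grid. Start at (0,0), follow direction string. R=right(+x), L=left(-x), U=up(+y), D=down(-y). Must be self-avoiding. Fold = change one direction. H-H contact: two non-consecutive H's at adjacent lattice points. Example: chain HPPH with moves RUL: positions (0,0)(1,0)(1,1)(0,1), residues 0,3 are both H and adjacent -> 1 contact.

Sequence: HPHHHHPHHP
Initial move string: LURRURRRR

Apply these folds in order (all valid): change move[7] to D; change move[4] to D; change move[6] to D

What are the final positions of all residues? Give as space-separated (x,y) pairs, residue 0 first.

Answer: (0,0) (-1,0) (-1,1) (0,1) (1,1) (1,0) (2,0) (2,-1) (2,-2) (3,-2)

Derivation:
Initial moves: LURRURRRR
Fold: move[7]->D => LURRURRDR (positions: [(0, 0), (-1, 0), (-1, 1), (0, 1), (1, 1), (1, 2), (2, 2), (3, 2), (3, 1), (4, 1)])
Fold: move[4]->D => LURRDRRDR (positions: [(0, 0), (-1, 0), (-1, 1), (0, 1), (1, 1), (1, 0), (2, 0), (3, 0), (3, -1), (4, -1)])
Fold: move[6]->D => LURRDRDDR (positions: [(0, 0), (-1, 0), (-1, 1), (0, 1), (1, 1), (1, 0), (2, 0), (2, -1), (2, -2), (3, -2)])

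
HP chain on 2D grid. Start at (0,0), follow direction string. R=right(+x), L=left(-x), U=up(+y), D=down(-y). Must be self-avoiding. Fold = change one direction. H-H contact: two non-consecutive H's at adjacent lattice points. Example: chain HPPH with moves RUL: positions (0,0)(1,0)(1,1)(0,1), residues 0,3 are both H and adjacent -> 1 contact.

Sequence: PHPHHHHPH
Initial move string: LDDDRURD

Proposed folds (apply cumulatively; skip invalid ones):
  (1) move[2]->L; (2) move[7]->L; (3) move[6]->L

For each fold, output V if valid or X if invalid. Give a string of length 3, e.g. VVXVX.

Initial: LDDDRURD -> [(0, 0), (-1, 0), (-1, -1), (-1, -2), (-1, -3), (0, -3), (0, -2), (1, -2), (1, -3)]
Fold 1: move[2]->L => LDLDRURD INVALID (collision), skipped
Fold 2: move[7]->L => LDDDRURL INVALID (collision), skipped
Fold 3: move[6]->L => LDDDRULD INVALID (collision), skipped

Answer: XXX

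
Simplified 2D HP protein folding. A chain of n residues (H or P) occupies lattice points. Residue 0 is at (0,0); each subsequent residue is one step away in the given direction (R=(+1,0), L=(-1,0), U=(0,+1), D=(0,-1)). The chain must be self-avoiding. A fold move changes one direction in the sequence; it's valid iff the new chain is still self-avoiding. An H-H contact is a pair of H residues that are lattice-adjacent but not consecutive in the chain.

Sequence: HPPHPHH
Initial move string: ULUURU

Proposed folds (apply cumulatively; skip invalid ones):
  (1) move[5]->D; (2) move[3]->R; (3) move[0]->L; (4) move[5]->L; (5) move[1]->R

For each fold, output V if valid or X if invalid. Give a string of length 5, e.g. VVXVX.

Answer: VVXXV

Derivation:
Initial: ULUURU -> [(0, 0), (0, 1), (-1, 1), (-1, 2), (-1, 3), (0, 3), (0, 4)]
Fold 1: move[5]->D => ULUURD VALID
Fold 2: move[3]->R => ULURRD VALID
Fold 3: move[0]->L => LLURRD INVALID (collision), skipped
Fold 4: move[5]->L => ULURRL INVALID (collision), skipped
Fold 5: move[1]->R => URURRD VALID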